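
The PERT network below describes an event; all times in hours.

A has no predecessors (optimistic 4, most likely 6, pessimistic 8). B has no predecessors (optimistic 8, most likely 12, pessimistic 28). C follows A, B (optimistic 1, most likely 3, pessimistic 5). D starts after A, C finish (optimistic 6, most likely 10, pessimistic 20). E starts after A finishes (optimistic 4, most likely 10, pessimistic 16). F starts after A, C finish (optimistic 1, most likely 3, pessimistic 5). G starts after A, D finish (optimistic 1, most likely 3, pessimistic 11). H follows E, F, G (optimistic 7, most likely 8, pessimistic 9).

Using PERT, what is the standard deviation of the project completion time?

te_A = (4 + 4·6 + 8)/6 = 36/6 = 6; σ²_A = ((8−4)/6)² = 0.444
te_B = (8 + 4·12 + 28)/6 = 84/6 = 14; σ²_B = ((28−8)/6)² = 11.111
te_C = (1 + 4·3 + 5)/6 = 18/6 = 3; σ²_C = ((5−1)/6)² = 0.444
te_D = (6 + 4·10 + 20)/6 = 66/6 = 11; σ²_D = ((20−6)/6)² = 5.444
te_E = (4 + 4·10 + 16)/6 = 60/6 = 10; σ²_E = ((16−4)/6)² = 4.000
te_F = (1 + 4·3 + 5)/6 = 18/6 = 3; σ²_F = ((5−1)/6)² = 0.444
te_G = (1 + 4·3 + 11)/6 = 24/6 = 4; σ²_G = ((11−1)/6)² = 2.778
te_H = (7 + 4·8 + 9)/6 = 48/6 = 8; σ²_H = ((9−7)/6)² = 0.111

Forward pass:
ES_A = 0; EF_A = 6
ES_B = 0; EF_B = 14
ES_C = max(EF_A=6, EF_B=14) = 14; EF_C = 14+3 = 17
ES_D = max(EF_A=6, EF_C=17) = 17; EF_D = 17+11 = 28
ES_E = 6; EF_E = 6+10 = 16
ES_F = max(EF_A=6, EF_C=17) = 17; EF_F = 17+3 = 20
ES_G = max(EF_A=6, EF_D=28) = 28; EF_G = 28+4 = 32
ES_H = max(EF_E=16, EF_F=20, EF_G=32) = 32; EF_H = 32+8 = 40
Expected project duration μ = 40 hours. Critical path: B → C → D → G → H.

Variance along critical path = 11.111 + 0.444 + 5.444 + 2.778 + 0.111 = 19.889
σ = √19.889 = 4.460 hours

4.46 hours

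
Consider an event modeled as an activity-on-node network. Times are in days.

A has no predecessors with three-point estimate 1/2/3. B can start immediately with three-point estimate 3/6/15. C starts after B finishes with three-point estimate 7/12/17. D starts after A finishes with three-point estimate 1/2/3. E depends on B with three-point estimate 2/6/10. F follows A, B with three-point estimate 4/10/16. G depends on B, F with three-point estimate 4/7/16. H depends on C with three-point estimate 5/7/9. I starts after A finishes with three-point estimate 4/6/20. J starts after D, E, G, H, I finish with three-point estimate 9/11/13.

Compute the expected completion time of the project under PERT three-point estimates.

te_A = (1 + 4·2 + 3)/6 = 12/6 = 2
te_B = (3 + 4·6 + 15)/6 = 42/6 = 7
te_C = (7 + 4·12 + 17)/6 = 72/6 = 12
te_D = (1 + 4·2 + 3)/6 = 12/6 = 2
te_E = (2 + 4·6 + 10)/6 = 36/6 = 6
te_F = (4 + 4·10 + 16)/6 = 60/6 = 10
te_G = (4 + 4·7 + 16)/6 = 48/6 = 8
te_H = (5 + 4·7 + 9)/6 = 42/6 = 7
te_I = (4 + 4·6 + 20)/6 = 48/6 = 8
te_J = (9 + 4·11 + 13)/6 = 66/6 = 11

Forward pass:
ES_A = 0; EF_A = 2
ES_B = 0; EF_B = 7
ES_C = 7; EF_C = 7+12 = 19
ES_D = 2; EF_D = 2+2 = 4
ES_E = 7; EF_E = 7+6 = 13
ES_F = max(EF_A=2, EF_B=7) = 7; EF_F = 7+10 = 17
ES_G = max(EF_B=7, EF_F=17) = 17; EF_G = 17+8 = 25
ES_H = 19; EF_H = 19+7 = 26
ES_I = 2; EF_I = 2+8 = 10
ES_J = max(EF_D=4, EF_E=13, EF_G=25, EF_H=26, EF_I=10) = 26; EF_J = 26+11 = 37
Expected project duration μ = 37 days. Critical path: B → C → H → J.

37 days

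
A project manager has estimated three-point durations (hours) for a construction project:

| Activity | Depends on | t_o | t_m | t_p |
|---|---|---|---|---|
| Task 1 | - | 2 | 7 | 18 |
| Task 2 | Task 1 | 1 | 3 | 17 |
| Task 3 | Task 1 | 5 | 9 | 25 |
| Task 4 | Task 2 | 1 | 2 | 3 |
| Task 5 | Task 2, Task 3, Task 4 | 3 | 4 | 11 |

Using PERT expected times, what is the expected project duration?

te_Task 1 = (2 + 4·7 + 18)/6 = 48/6 = 8
te_Task 2 = (1 + 4·3 + 17)/6 = 30/6 = 5
te_Task 3 = (5 + 4·9 + 25)/6 = 66/6 = 11
te_Task 4 = (1 + 4·2 + 3)/6 = 12/6 = 2
te_Task 5 = (3 + 4·4 + 11)/6 = 30/6 = 5

Forward pass:
ES_Task 1 = 0; EF_Task 1 = 8
ES_Task 2 = 8; EF_Task 2 = 8+5 = 13
ES_Task 3 = 8; EF_Task 3 = 8+11 = 19
ES_Task 4 = 13; EF_Task 4 = 13+2 = 15
ES_Task 5 = max(EF_Task 2=13, EF_Task 3=19, EF_Task 4=15) = 19; EF_Task 5 = 19+5 = 24
Expected project duration μ = 24 hours. Critical path: Task 1 → Task 3 → Task 5.

24 hours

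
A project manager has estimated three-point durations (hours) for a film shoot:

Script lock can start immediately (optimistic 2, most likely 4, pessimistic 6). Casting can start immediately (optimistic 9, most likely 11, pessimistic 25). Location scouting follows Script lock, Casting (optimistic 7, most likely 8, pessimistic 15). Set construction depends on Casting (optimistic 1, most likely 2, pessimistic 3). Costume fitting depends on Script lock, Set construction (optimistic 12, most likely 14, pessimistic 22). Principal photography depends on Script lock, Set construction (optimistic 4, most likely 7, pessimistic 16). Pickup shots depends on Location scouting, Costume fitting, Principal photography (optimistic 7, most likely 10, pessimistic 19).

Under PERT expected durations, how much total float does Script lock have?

te_Script lock = (2 + 4·4 + 6)/6 = 24/6 = 4
te_Casting = (9 + 4·11 + 25)/6 = 78/6 = 13
te_Location scouting = (7 + 4·8 + 15)/6 = 54/6 = 9
te_Set construction = (1 + 4·2 + 3)/6 = 12/6 = 2
te_Costume fitting = (12 + 4·14 + 22)/6 = 90/6 = 15
te_Principal photography = (4 + 4·7 + 16)/6 = 48/6 = 8
te_Pickup shots = (7 + 4·10 + 19)/6 = 66/6 = 11

Forward pass:
ES_Script lock = 0; EF_Script lock = 4
ES_Casting = 0; EF_Casting = 13
ES_Location scouting = max(EF_Script lock=4, EF_Casting=13) = 13; EF_Location scouting = 13+9 = 22
ES_Set construction = 13; EF_Set construction = 13+2 = 15
ES_Costume fitting = max(EF_Script lock=4, EF_Set construction=15) = 15; EF_Costume fitting = 15+15 = 30
ES_Principal photography = max(EF_Script lock=4, EF_Set construction=15) = 15; EF_Principal photography = 15+8 = 23
ES_Pickup shots = max(EF_Location scouting=22, EF_Costume fitting=30, EF_Principal photography=23) = 30; EF_Pickup shots = 30+11 = 41
Expected project duration μ = 41 hours. Critical path: Casting → Set construction → Costume fitting → Pickup shots.

Backward pass:
LF_Pickup shots = 41; LS_Pickup shots = 41−11 = 30
LF_Principal photography = LS_Pickup shots = 30; LS_Principal photography = 30−8 = 22
LF_Costume fitting = LS_Pickup shots = 30; LS_Costume fitting = 30−15 = 15
LF_Set construction = min(LS_Costume fitting=15, LS_Principal photography=22) = 15; LS_Set construction = 15−2 = 13
LF_Location scouting = LS_Pickup shots = 30; LS_Location scouting = 30−9 = 21
LF_Casting = min(LS_Location scouting=21, LS_Set construction=13) = 13; LS_Casting = 13−13 = 0
LF_Script lock = min(LS_Location scouting=21, LS_Costume fitting=15, LS_Principal photography=22) = 15; LS_Script lock = 15−4 = 11
Slack_Script lock = LS_Script lock − ES_Script lock = 11 − 0 = 11

11 hours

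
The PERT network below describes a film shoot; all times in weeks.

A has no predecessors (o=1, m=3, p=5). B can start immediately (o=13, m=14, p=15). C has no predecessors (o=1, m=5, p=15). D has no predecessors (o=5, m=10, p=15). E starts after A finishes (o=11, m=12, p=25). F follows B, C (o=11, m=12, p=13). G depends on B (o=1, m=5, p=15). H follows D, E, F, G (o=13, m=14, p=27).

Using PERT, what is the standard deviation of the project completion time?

2.38 weeks

te_A = (1 + 4·3 + 5)/6 = 18/6 = 3; σ²_A = ((5−1)/6)² = 0.444
te_B = (13 + 4·14 + 15)/6 = 84/6 = 14; σ²_B = ((15−13)/6)² = 0.111
te_C = (1 + 4·5 + 15)/6 = 36/6 = 6; σ²_C = ((15−1)/6)² = 5.444
te_D = (5 + 4·10 + 15)/6 = 60/6 = 10; σ²_D = ((15−5)/6)² = 2.778
te_E = (11 + 4·12 + 25)/6 = 84/6 = 14; σ²_E = ((25−11)/6)² = 5.444
te_F = (11 + 4·12 + 13)/6 = 72/6 = 12; σ²_F = ((13−11)/6)² = 0.111
te_G = (1 + 4·5 + 15)/6 = 36/6 = 6; σ²_G = ((15−1)/6)² = 5.444
te_H = (13 + 4·14 + 27)/6 = 96/6 = 16; σ²_H = ((27−13)/6)² = 5.444

Forward pass:
ES_A = 0; EF_A = 3
ES_B = 0; EF_B = 14
ES_C = 0; EF_C = 6
ES_D = 0; EF_D = 10
ES_E = 3; EF_E = 3+14 = 17
ES_F = max(EF_B=14, EF_C=6) = 14; EF_F = 14+12 = 26
ES_G = 14; EF_G = 14+6 = 20
ES_H = max(EF_D=10, EF_E=17, EF_F=26, EF_G=20) = 26; EF_H = 26+16 = 42
Expected project duration μ = 42 weeks. Critical path: B → F → H.

Variance along critical path = 0.111 + 0.111 + 5.444 = 5.667
σ = √5.667 = 2.380 weeks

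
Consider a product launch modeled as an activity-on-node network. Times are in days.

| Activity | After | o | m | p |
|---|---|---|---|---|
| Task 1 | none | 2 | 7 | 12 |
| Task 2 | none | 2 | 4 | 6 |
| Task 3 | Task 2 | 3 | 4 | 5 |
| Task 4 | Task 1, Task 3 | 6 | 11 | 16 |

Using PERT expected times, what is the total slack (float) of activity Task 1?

te_Task 1 = (2 + 4·7 + 12)/6 = 42/6 = 7
te_Task 2 = (2 + 4·4 + 6)/6 = 24/6 = 4
te_Task 3 = (3 + 4·4 + 5)/6 = 24/6 = 4
te_Task 4 = (6 + 4·11 + 16)/6 = 66/6 = 11

Forward pass:
ES_Task 1 = 0; EF_Task 1 = 7
ES_Task 2 = 0; EF_Task 2 = 4
ES_Task 3 = 4; EF_Task 3 = 4+4 = 8
ES_Task 4 = max(EF_Task 1=7, EF_Task 3=8) = 8; EF_Task 4 = 8+11 = 19
Expected project duration μ = 19 days. Critical path: Task 2 → Task 3 → Task 4.

Backward pass:
LF_Task 4 = 19; LS_Task 4 = 19−11 = 8
LF_Task 3 = LS_Task 4 = 8; LS_Task 3 = 8−4 = 4
LF_Task 2 = LS_Task 3 = 4; LS_Task 2 = 4−4 = 0
LF_Task 1 = LS_Task 4 = 8; LS_Task 1 = 8−7 = 1
Slack_Task 1 = LS_Task 1 − ES_Task 1 = 1 − 0 = 1

1 days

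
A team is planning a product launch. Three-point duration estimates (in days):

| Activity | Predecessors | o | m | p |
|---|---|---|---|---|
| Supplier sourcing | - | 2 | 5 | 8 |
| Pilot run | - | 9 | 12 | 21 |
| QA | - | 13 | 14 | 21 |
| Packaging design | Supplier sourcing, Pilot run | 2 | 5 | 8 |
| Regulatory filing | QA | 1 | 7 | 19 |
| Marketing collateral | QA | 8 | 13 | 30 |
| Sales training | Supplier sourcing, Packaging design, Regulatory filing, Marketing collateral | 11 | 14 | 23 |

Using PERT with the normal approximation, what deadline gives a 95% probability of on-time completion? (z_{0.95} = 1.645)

te_Supplier sourcing = (2 + 4·5 + 8)/6 = 30/6 = 5; σ²_Supplier sourcing = ((8−2)/6)² = 1.000
te_Pilot run = (9 + 4·12 + 21)/6 = 78/6 = 13; σ²_Pilot run = ((21−9)/6)² = 4.000
te_QA = (13 + 4·14 + 21)/6 = 90/6 = 15; σ²_QA = ((21−13)/6)² = 1.778
te_Packaging design = (2 + 4·5 + 8)/6 = 30/6 = 5; σ²_Packaging design = ((8−2)/6)² = 1.000
te_Regulatory filing = (1 + 4·7 + 19)/6 = 48/6 = 8; σ²_Regulatory filing = ((19−1)/6)² = 9.000
te_Marketing collateral = (8 + 4·13 + 30)/6 = 90/6 = 15; σ²_Marketing collateral = ((30−8)/6)² = 13.444
te_Sales training = (11 + 4·14 + 23)/6 = 90/6 = 15; σ²_Sales training = ((23−11)/6)² = 4.000

Forward pass:
ES_Supplier sourcing = 0; EF_Supplier sourcing = 5
ES_Pilot run = 0; EF_Pilot run = 13
ES_QA = 0; EF_QA = 15
ES_Packaging design = max(EF_Supplier sourcing=5, EF_Pilot run=13) = 13; EF_Packaging design = 13+5 = 18
ES_Regulatory filing = 15; EF_Regulatory filing = 15+8 = 23
ES_Marketing collateral = 15; EF_Marketing collateral = 15+15 = 30
ES_Sales training = max(EF_Supplier sourcing=5, EF_Packaging design=18, EF_Regulatory filing=23, EF_Marketing collateral=30) = 30; EF_Sales training = 30+15 = 45
Expected project duration μ = 45 days. Critical path: QA → Marketing collateral → Sales training.

Variance along critical path = 1.778 + 13.444 + 4.000 = 19.222; σ = 4.384 days.
D = μ + z·σ = 45 + 1.645·4.384 = 52.2 days

52.2 days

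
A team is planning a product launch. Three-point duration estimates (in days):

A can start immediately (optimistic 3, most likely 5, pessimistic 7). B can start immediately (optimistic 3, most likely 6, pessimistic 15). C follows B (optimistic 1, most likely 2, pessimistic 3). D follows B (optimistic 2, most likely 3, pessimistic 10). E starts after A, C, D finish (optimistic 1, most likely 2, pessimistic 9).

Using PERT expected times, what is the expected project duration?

14 days

te_A = (3 + 4·5 + 7)/6 = 30/6 = 5
te_B = (3 + 4·6 + 15)/6 = 42/6 = 7
te_C = (1 + 4·2 + 3)/6 = 12/6 = 2
te_D = (2 + 4·3 + 10)/6 = 24/6 = 4
te_E = (1 + 4·2 + 9)/6 = 18/6 = 3

Forward pass:
ES_A = 0; EF_A = 5
ES_B = 0; EF_B = 7
ES_C = 7; EF_C = 7+2 = 9
ES_D = 7; EF_D = 7+4 = 11
ES_E = max(EF_A=5, EF_C=9, EF_D=11) = 11; EF_E = 11+3 = 14
Expected project duration μ = 14 days. Critical path: B → D → E.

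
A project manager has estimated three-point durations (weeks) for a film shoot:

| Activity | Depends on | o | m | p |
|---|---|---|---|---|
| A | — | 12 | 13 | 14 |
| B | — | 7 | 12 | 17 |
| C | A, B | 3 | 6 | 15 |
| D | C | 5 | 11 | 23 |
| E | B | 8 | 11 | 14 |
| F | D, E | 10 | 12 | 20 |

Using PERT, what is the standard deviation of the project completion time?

te_A = (12 + 4·13 + 14)/6 = 78/6 = 13; σ²_A = ((14−12)/6)² = 0.111
te_B = (7 + 4·12 + 17)/6 = 72/6 = 12; σ²_B = ((17−7)/6)² = 2.778
te_C = (3 + 4·6 + 15)/6 = 42/6 = 7; σ²_C = ((15−3)/6)² = 4.000
te_D = (5 + 4·11 + 23)/6 = 72/6 = 12; σ²_D = ((23−5)/6)² = 9.000
te_E = (8 + 4·11 + 14)/6 = 66/6 = 11; σ²_E = ((14−8)/6)² = 1.000
te_F = (10 + 4·12 + 20)/6 = 78/6 = 13; σ²_F = ((20−10)/6)² = 2.778

Forward pass:
ES_A = 0; EF_A = 13
ES_B = 0; EF_B = 12
ES_C = max(EF_A=13, EF_B=12) = 13; EF_C = 13+7 = 20
ES_D = 20; EF_D = 20+12 = 32
ES_E = 12; EF_E = 12+11 = 23
ES_F = max(EF_D=32, EF_E=23) = 32; EF_F = 32+13 = 45
Expected project duration μ = 45 weeks. Critical path: A → C → D → F.

Variance along critical path = 0.111 + 4.000 + 9.000 + 2.778 = 15.889
σ = √15.889 = 3.986 weeks

3.99 weeks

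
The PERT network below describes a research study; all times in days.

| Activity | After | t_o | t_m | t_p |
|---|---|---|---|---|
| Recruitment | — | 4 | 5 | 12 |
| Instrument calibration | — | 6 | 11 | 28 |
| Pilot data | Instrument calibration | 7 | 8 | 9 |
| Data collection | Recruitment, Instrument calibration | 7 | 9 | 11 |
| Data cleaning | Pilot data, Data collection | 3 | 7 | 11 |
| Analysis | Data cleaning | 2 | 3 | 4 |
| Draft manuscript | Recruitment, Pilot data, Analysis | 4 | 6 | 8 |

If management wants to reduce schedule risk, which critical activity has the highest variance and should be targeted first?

Instrument calibration

te_Recruitment = (4 + 4·5 + 12)/6 = 36/6 = 6; σ²_Recruitment = ((12−4)/6)² = 1.778
te_Instrument calibration = (6 + 4·11 + 28)/6 = 78/6 = 13; σ²_Instrument calibration = ((28−6)/6)² = 13.444
te_Pilot data = (7 + 4·8 + 9)/6 = 48/6 = 8; σ²_Pilot data = ((9−7)/6)² = 0.111
te_Data collection = (7 + 4·9 + 11)/6 = 54/6 = 9; σ²_Data collection = ((11−7)/6)² = 0.444
te_Data cleaning = (3 + 4·7 + 11)/6 = 42/6 = 7; σ²_Data cleaning = ((11−3)/6)² = 1.778
te_Analysis = (2 + 4·3 + 4)/6 = 18/6 = 3; σ²_Analysis = ((4−2)/6)² = 0.111
te_Draft manuscript = (4 + 4·6 + 8)/6 = 36/6 = 6; σ²_Draft manuscript = ((8−4)/6)² = 0.444

Forward pass:
ES_Recruitment = 0; EF_Recruitment = 6
ES_Instrument calibration = 0; EF_Instrument calibration = 13
ES_Pilot data = 13; EF_Pilot data = 13+8 = 21
ES_Data collection = max(EF_Recruitment=6, EF_Instrument calibration=13) = 13; EF_Data collection = 13+9 = 22
ES_Data cleaning = max(EF_Pilot data=21, EF_Data collection=22) = 22; EF_Data cleaning = 22+7 = 29
ES_Analysis = 29; EF_Analysis = 29+3 = 32
ES_Draft manuscript = max(EF_Recruitment=6, EF_Pilot data=21, EF_Analysis=32) = 32; EF_Draft manuscript = 32+6 = 38
Expected project duration μ = 38 days. Critical path: Instrument calibration → Data collection → Data cleaning → Analysis → Draft manuscript.

Variances on critical path: σ²_Instrument calibration=13.444, σ²_Data collection=0.444, σ²_Data cleaning=1.778, σ²_Analysis=0.111, σ²_Draft manuscript=0.444.
Largest is σ²_Instrument calibration = 13.444.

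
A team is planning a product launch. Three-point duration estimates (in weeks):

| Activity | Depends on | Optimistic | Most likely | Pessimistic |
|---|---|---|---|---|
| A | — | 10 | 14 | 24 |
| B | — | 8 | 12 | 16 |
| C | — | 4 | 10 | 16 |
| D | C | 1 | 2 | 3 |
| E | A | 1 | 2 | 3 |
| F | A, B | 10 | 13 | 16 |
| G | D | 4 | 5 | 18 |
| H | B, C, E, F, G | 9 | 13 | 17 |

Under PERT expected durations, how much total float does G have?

9 weeks

te_A = (10 + 4·14 + 24)/6 = 90/6 = 15
te_B = (8 + 4·12 + 16)/6 = 72/6 = 12
te_C = (4 + 4·10 + 16)/6 = 60/6 = 10
te_D = (1 + 4·2 + 3)/6 = 12/6 = 2
te_E = (1 + 4·2 + 3)/6 = 12/6 = 2
te_F = (10 + 4·13 + 16)/6 = 78/6 = 13
te_G = (4 + 4·5 + 18)/6 = 42/6 = 7
te_H = (9 + 4·13 + 17)/6 = 78/6 = 13

Forward pass:
ES_A = 0; EF_A = 15
ES_B = 0; EF_B = 12
ES_C = 0; EF_C = 10
ES_D = 10; EF_D = 10+2 = 12
ES_E = 15; EF_E = 15+2 = 17
ES_F = max(EF_A=15, EF_B=12) = 15; EF_F = 15+13 = 28
ES_G = 12; EF_G = 12+7 = 19
ES_H = max(EF_B=12, EF_C=10, EF_E=17, EF_F=28, EF_G=19) = 28; EF_H = 28+13 = 41
Expected project duration μ = 41 weeks. Critical path: A → F → H.

Backward pass:
LF_H = 41; LS_H = 41−13 = 28
LF_G = LS_H = 28; LS_G = 28−7 = 21
LF_F = LS_H = 28; LS_F = 28−13 = 15
LF_E = LS_H = 28; LS_E = 28−2 = 26
LF_D = LS_G = 21; LS_D = 21−2 = 19
LF_C = min(LS_D=19, LS_H=28) = 19; LS_C = 19−10 = 9
LF_B = min(LS_F=15, LS_H=28) = 15; LS_B = 15−12 = 3
LF_A = min(LS_E=26, LS_F=15) = 15; LS_A = 15−15 = 0
Slack_G = LS_G − ES_G = 21 − 12 = 9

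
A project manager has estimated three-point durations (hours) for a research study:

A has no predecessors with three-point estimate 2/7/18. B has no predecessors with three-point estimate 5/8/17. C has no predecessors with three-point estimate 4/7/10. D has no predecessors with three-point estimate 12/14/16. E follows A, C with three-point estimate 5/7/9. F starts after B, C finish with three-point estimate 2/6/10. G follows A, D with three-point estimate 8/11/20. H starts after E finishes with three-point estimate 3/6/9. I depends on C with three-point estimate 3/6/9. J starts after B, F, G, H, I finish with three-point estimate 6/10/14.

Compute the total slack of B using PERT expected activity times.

te_A = (2 + 4·7 + 18)/6 = 48/6 = 8
te_B = (5 + 4·8 + 17)/6 = 54/6 = 9
te_C = (4 + 4·7 + 10)/6 = 42/6 = 7
te_D = (12 + 4·14 + 16)/6 = 84/6 = 14
te_E = (5 + 4·7 + 9)/6 = 42/6 = 7
te_F = (2 + 4·6 + 10)/6 = 36/6 = 6
te_G = (8 + 4·11 + 20)/6 = 72/6 = 12
te_H = (3 + 4·6 + 9)/6 = 36/6 = 6
te_I = (3 + 4·6 + 9)/6 = 36/6 = 6
te_J = (6 + 4·10 + 14)/6 = 60/6 = 10

Forward pass:
ES_A = 0; EF_A = 8
ES_B = 0; EF_B = 9
ES_C = 0; EF_C = 7
ES_D = 0; EF_D = 14
ES_E = max(EF_A=8, EF_C=7) = 8; EF_E = 8+7 = 15
ES_F = max(EF_B=9, EF_C=7) = 9; EF_F = 9+6 = 15
ES_G = max(EF_A=8, EF_D=14) = 14; EF_G = 14+12 = 26
ES_H = 15; EF_H = 15+6 = 21
ES_I = 7; EF_I = 7+6 = 13
ES_J = max(EF_B=9, EF_F=15, EF_G=26, EF_H=21, EF_I=13) = 26; EF_J = 26+10 = 36
Expected project duration μ = 36 hours. Critical path: D → G → J.

Backward pass:
LF_J = 36; LS_J = 36−10 = 26
LF_I = LS_J = 26; LS_I = 26−6 = 20
LF_H = LS_J = 26; LS_H = 26−6 = 20
LF_G = LS_J = 26; LS_G = 26−12 = 14
LF_F = LS_J = 26; LS_F = 26−6 = 20
LF_E = LS_H = 20; LS_E = 20−7 = 13
LF_D = LS_G = 14; LS_D = 14−14 = 0
LF_C = min(LS_E=13, LS_F=20, LS_I=20) = 13; LS_C = 13−7 = 6
LF_B = min(LS_F=20, LS_J=26) = 20; LS_B = 20−9 = 11
LF_A = min(LS_E=13, LS_G=14) = 13; LS_A = 13−8 = 5
Slack_B = LS_B − ES_B = 11 − 0 = 11

11 hours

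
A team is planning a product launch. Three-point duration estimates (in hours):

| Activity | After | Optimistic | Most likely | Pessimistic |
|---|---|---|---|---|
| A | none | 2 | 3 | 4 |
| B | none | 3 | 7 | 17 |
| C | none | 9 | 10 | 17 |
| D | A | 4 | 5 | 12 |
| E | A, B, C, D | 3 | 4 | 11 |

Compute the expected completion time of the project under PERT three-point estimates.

te_A = (2 + 4·3 + 4)/6 = 18/6 = 3
te_B = (3 + 4·7 + 17)/6 = 48/6 = 8
te_C = (9 + 4·10 + 17)/6 = 66/6 = 11
te_D = (4 + 4·5 + 12)/6 = 36/6 = 6
te_E = (3 + 4·4 + 11)/6 = 30/6 = 5

Forward pass:
ES_A = 0; EF_A = 3
ES_B = 0; EF_B = 8
ES_C = 0; EF_C = 11
ES_D = 3; EF_D = 3+6 = 9
ES_E = max(EF_A=3, EF_B=8, EF_C=11, EF_D=9) = 11; EF_E = 11+5 = 16
Expected project duration μ = 16 hours. Critical path: C → E.

16 hours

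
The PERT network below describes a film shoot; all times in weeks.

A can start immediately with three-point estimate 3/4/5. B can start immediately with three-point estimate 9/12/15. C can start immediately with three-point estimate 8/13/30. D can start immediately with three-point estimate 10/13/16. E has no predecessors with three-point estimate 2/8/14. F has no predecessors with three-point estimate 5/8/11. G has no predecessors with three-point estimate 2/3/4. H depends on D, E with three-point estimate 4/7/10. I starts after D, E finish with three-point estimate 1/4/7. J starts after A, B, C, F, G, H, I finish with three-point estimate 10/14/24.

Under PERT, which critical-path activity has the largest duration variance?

J

te_A = (3 + 4·4 + 5)/6 = 24/6 = 4; σ²_A = ((5−3)/6)² = 0.111
te_B = (9 + 4·12 + 15)/6 = 72/6 = 12; σ²_B = ((15−9)/6)² = 1.000
te_C = (8 + 4·13 + 30)/6 = 90/6 = 15; σ²_C = ((30−8)/6)² = 13.444
te_D = (10 + 4·13 + 16)/6 = 78/6 = 13; σ²_D = ((16−10)/6)² = 1.000
te_E = (2 + 4·8 + 14)/6 = 48/6 = 8; σ²_E = ((14−2)/6)² = 4.000
te_F = (5 + 4·8 + 11)/6 = 48/6 = 8; σ²_F = ((11−5)/6)² = 1.000
te_G = (2 + 4·3 + 4)/6 = 18/6 = 3; σ²_G = ((4−2)/6)² = 0.111
te_H = (4 + 4·7 + 10)/6 = 42/6 = 7; σ²_H = ((10−4)/6)² = 1.000
te_I = (1 + 4·4 + 7)/6 = 24/6 = 4; σ²_I = ((7−1)/6)² = 1.000
te_J = (10 + 4·14 + 24)/6 = 90/6 = 15; σ²_J = ((24−10)/6)² = 5.444

Forward pass:
ES_A = 0; EF_A = 4
ES_B = 0; EF_B = 12
ES_C = 0; EF_C = 15
ES_D = 0; EF_D = 13
ES_E = 0; EF_E = 8
ES_F = 0; EF_F = 8
ES_G = 0; EF_G = 3
ES_H = max(EF_D=13, EF_E=8) = 13; EF_H = 13+7 = 20
ES_I = max(EF_D=13, EF_E=8) = 13; EF_I = 13+4 = 17
ES_J = max(EF_A=4, EF_B=12, EF_C=15, EF_F=8, EF_G=3, EF_H=20, EF_I=17) = 20; EF_J = 20+15 = 35
Expected project duration μ = 35 weeks. Critical path: D → H → J.

Variances on critical path: σ²_D=1.000, σ²_H=1.000, σ²_J=5.444.
Largest is σ²_J = 5.444.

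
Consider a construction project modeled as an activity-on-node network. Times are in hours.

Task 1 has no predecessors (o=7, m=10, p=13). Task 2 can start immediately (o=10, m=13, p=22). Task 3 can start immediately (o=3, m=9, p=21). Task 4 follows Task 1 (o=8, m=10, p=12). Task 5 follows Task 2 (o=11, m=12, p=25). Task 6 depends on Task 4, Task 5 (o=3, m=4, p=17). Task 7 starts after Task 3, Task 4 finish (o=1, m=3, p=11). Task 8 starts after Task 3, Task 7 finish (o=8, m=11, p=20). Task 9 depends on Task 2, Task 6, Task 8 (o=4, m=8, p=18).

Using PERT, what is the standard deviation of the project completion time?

te_Task 1 = (7 + 4·10 + 13)/6 = 60/6 = 10; σ²_Task 1 = ((13−7)/6)² = 1.000
te_Task 2 = (10 + 4·13 + 22)/6 = 84/6 = 14; σ²_Task 2 = ((22−10)/6)² = 4.000
te_Task 3 = (3 + 4·9 + 21)/6 = 60/6 = 10; σ²_Task 3 = ((21−3)/6)² = 9.000
te_Task 4 = (8 + 4·10 + 12)/6 = 60/6 = 10; σ²_Task 4 = ((12−8)/6)² = 0.444
te_Task 5 = (11 + 4·12 + 25)/6 = 84/6 = 14; σ²_Task 5 = ((25−11)/6)² = 5.444
te_Task 6 = (3 + 4·4 + 17)/6 = 36/6 = 6; σ²_Task 6 = ((17−3)/6)² = 5.444
te_Task 7 = (1 + 4·3 + 11)/6 = 24/6 = 4; σ²_Task 7 = ((11−1)/6)² = 2.778
te_Task 8 = (8 + 4·11 + 20)/6 = 72/6 = 12; σ²_Task 8 = ((20−8)/6)² = 4.000
te_Task 9 = (4 + 4·8 + 18)/6 = 54/6 = 9; σ²_Task 9 = ((18−4)/6)² = 5.444

Forward pass:
ES_Task 1 = 0; EF_Task 1 = 10
ES_Task 2 = 0; EF_Task 2 = 14
ES_Task 3 = 0; EF_Task 3 = 10
ES_Task 4 = 10; EF_Task 4 = 10+10 = 20
ES_Task 5 = 14; EF_Task 5 = 14+14 = 28
ES_Task 6 = max(EF_Task 4=20, EF_Task 5=28) = 28; EF_Task 6 = 28+6 = 34
ES_Task 7 = max(EF_Task 3=10, EF_Task 4=20) = 20; EF_Task 7 = 20+4 = 24
ES_Task 8 = max(EF_Task 3=10, EF_Task 7=24) = 24; EF_Task 8 = 24+12 = 36
ES_Task 9 = max(EF_Task 2=14, EF_Task 6=34, EF_Task 8=36) = 36; EF_Task 9 = 36+9 = 45
Expected project duration μ = 45 hours. Critical path: Task 1 → Task 4 → Task 7 → Task 8 → Task 9.

Variance along critical path = 1.000 + 0.444 + 2.778 + 4.000 + 5.444 = 13.667
σ = √13.667 = 3.697 hours

3.70 hours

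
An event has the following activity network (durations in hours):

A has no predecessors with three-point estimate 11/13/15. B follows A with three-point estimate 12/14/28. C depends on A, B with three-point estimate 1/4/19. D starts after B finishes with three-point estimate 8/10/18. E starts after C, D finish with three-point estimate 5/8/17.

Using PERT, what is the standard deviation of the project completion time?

3.79 hours

te_A = (11 + 4·13 + 15)/6 = 78/6 = 13; σ²_A = ((15−11)/6)² = 0.444
te_B = (12 + 4·14 + 28)/6 = 96/6 = 16; σ²_B = ((28−12)/6)² = 7.111
te_C = (1 + 4·4 + 19)/6 = 36/6 = 6; σ²_C = ((19−1)/6)² = 9.000
te_D = (8 + 4·10 + 18)/6 = 66/6 = 11; σ²_D = ((18−8)/6)² = 2.778
te_E = (5 + 4·8 + 17)/6 = 54/6 = 9; σ²_E = ((17−5)/6)² = 4.000

Forward pass:
ES_A = 0; EF_A = 13
ES_B = 13; EF_B = 13+16 = 29
ES_C = max(EF_A=13, EF_B=29) = 29; EF_C = 29+6 = 35
ES_D = 29; EF_D = 29+11 = 40
ES_E = max(EF_C=35, EF_D=40) = 40; EF_E = 40+9 = 49
Expected project duration μ = 49 hours. Critical path: A → B → D → E.

Variance along critical path = 0.444 + 7.111 + 2.778 + 4.000 = 14.333
σ = √14.333 = 3.786 hours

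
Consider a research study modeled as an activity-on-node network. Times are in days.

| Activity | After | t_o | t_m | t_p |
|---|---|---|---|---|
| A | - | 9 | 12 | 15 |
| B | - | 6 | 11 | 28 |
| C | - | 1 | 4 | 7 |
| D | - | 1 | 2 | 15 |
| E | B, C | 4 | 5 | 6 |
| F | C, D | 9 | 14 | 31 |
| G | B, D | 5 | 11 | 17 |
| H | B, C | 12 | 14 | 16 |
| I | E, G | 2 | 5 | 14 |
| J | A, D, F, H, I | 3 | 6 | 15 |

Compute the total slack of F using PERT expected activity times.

10 days

te_A = (9 + 4·12 + 15)/6 = 72/6 = 12
te_B = (6 + 4·11 + 28)/6 = 78/6 = 13
te_C = (1 + 4·4 + 7)/6 = 24/6 = 4
te_D = (1 + 4·2 + 15)/6 = 24/6 = 4
te_E = (4 + 4·5 + 6)/6 = 30/6 = 5
te_F = (9 + 4·14 + 31)/6 = 96/6 = 16
te_G = (5 + 4·11 + 17)/6 = 66/6 = 11
te_H = (12 + 4·14 + 16)/6 = 84/6 = 14
te_I = (2 + 4·5 + 14)/6 = 36/6 = 6
te_J = (3 + 4·6 + 15)/6 = 42/6 = 7

Forward pass:
ES_A = 0; EF_A = 12
ES_B = 0; EF_B = 13
ES_C = 0; EF_C = 4
ES_D = 0; EF_D = 4
ES_E = max(EF_B=13, EF_C=4) = 13; EF_E = 13+5 = 18
ES_F = max(EF_C=4, EF_D=4) = 4; EF_F = 4+16 = 20
ES_G = max(EF_B=13, EF_D=4) = 13; EF_G = 13+11 = 24
ES_H = max(EF_B=13, EF_C=4) = 13; EF_H = 13+14 = 27
ES_I = max(EF_E=18, EF_G=24) = 24; EF_I = 24+6 = 30
ES_J = max(EF_A=12, EF_D=4, EF_F=20, EF_H=27, EF_I=30) = 30; EF_J = 30+7 = 37
Expected project duration μ = 37 days. Critical path: B → G → I → J.

Backward pass:
LF_J = 37; LS_J = 37−7 = 30
LF_I = LS_J = 30; LS_I = 30−6 = 24
LF_H = LS_J = 30; LS_H = 30−14 = 16
LF_G = LS_I = 24; LS_G = 24−11 = 13
LF_F = LS_J = 30; LS_F = 30−16 = 14
LF_E = LS_I = 24; LS_E = 24−5 = 19
LF_D = min(LS_F=14, LS_G=13, LS_J=30) = 13; LS_D = 13−4 = 9
LF_C = min(LS_E=19, LS_F=14, LS_H=16) = 14; LS_C = 14−4 = 10
LF_B = min(LS_E=19, LS_G=13, LS_H=16) = 13; LS_B = 13−13 = 0
LF_A = LS_J = 30; LS_A = 30−12 = 18
Slack_F = LS_F − ES_F = 14 − 4 = 10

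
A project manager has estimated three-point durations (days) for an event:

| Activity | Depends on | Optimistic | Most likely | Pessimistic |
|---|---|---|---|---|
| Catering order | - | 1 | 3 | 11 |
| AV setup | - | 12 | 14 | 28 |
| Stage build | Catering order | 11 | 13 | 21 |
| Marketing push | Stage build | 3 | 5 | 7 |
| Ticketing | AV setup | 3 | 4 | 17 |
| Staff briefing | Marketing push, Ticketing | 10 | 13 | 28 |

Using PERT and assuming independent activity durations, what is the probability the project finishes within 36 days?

te_Catering order = (1 + 4·3 + 11)/6 = 24/6 = 4; σ²_Catering order = ((11−1)/6)² = 2.778
te_AV setup = (12 + 4·14 + 28)/6 = 96/6 = 16; σ²_AV setup = ((28−12)/6)² = 7.111
te_Stage build = (11 + 4·13 + 21)/6 = 84/6 = 14; σ²_Stage build = ((21−11)/6)² = 2.778
te_Marketing push = (3 + 4·5 + 7)/6 = 30/6 = 5; σ²_Marketing push = ((7−3)/6)² = 0.444
te_Ticketing = (3 + 4·4 + 17)/6 = 36/6 = 6; σ²_Ticketing = ((17−3)/6)² = 5.444
te_Staff briefing = (10 + 4·13 + 28)/6 = 90/6 = 15; σ²_Staff briefing = ((28−10)/6)² = 9.000

Forward pass:
ES_Catering order = 0; EF_Catering order = 4
ES_AV setup = 0; EF_AV setup = 16
ES_Stage build = 4; EF_Stage build = 4+14 = 18
ES_Marketing push = 18; EF_Marketing push = 18+5 = 23
ES_Ticketing = 16; EF_Ticketing = 16+6 = 22
ES_Staff briefing = max(EF_Marketing push=23, EF_Ticketing=22) = 23; EF_Staff briefing = 23+15 = 38
Expected project duration μ = 38 days. Critical path: Catering order → Stage build → Marketing push → Staff briefing.

Variance along critical path = 2.778 + 2.778 + 0.444 + 9.000 = 15.000; σ = √15.000 = 3.873 days.
Z = (36 − 38) / 3.873 = -0.516
P(T ≤ 36) = Φ(-0.516) ≈ 0.303

0.303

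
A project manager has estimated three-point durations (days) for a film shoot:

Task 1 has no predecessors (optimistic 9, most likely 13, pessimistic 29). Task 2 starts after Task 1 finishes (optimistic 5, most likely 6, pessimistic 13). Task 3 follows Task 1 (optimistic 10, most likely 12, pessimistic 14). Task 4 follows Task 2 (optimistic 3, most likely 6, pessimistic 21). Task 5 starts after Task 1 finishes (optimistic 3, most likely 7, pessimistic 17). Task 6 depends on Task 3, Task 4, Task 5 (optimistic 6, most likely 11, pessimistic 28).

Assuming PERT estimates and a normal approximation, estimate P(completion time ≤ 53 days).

0.954

te_Task 1 = (9 + 4·13 + 29)/6 = 90/6 = 15; σ²_Task 1 = ((29−9)/6)² = 11.111
te_Task 2 = (5 + 4·6 + 13)/6 = 42/6 = 7; σ²_Task 2 = ((13−5)/6)² = 1.778
te_Task 3 = (10 + 4·12 + 14)/6 = 72/6 = 12; σ²_Task 3 = ((14−10)/6)² = 0.444
te_Task 4 = (3 + 4·6 + 21)/6 = 48/6 = 8; σ²_Task 4 = ((21−3)/6)² = 9.000
te_Task 5 = (3 + 4·7 + 17)/6 = 48/6 = 8; σ²_Task 5 = ((17−3)/6)² = 5.444
te_Task 6 = (6 + 4·11 + 28)/6 = 78/6 = 13; σ²_Task 6 = ((28−6)/6)² = 13.444

Forward pass:
ES_Task 1 = 0; EF_Task 1 = 15
ES_Task 2 = 15; EF_Task 2 = 15+7 = 22
ES_Task 3 = 15; EF_Task 3 = 15+12 = 27
ES_Task 4 = 22; EF_Task 4 = 22+8 = 30
ES_Task 5 = 15; EF_Task 5 = 15+8 = 23
ES_Task 6 = max(EF_Task 3=27, EF_Task 4=30, EF_Task 5=23) = 30; EF_Task 6 = 30+13 = 43
Expected project duration μ = 43 days. Critical path: Task 1 → Task 2 → Task 4 → Task 6.

Variance along critical path = 11.111 + 1.778 + 9.000 + 13.444 = 35.333; σ = √35.333 = 5.944 days.
Z = (53 − 43) / 5.944 = 1.682
P(T ≤ 53) = Φ(1.682) ≈ 0.954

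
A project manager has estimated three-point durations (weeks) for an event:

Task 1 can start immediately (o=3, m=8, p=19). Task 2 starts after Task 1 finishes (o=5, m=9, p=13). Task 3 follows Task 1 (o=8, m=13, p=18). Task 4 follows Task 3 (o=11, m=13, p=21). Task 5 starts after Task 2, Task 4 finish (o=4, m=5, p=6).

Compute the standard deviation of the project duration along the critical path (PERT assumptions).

3.57 weeks

te_Task 1 = (3 + 4·8 + 19)/6 = 54/6 = 9; σ²_Task 1 = ((19−3)/6)² = 7.111
te_Task 2 = (5 + 4·9 + 13)/6 = 54/6 = 9; σ²_Task 2 = ((13−5)/6)² = 1.778
te_Task 3 = (8 + 4·13 + 18)/6 = 78/6 = 13; σ²_Task 3 = ((18−8)/6)² = 2.778
te_Task 4 = (11 + 4·13 + 21)/6 = 84/6 = 14; σ²_Task 4 = ((21−11)/6)² = 2.778
te_Task 5 = (4 + 4·5 + 6)/6 = 30/6 = 5; σ²_Task 5 = ((6−4)/6)² = 0.111

Forward pass:
ES_Task 1 = 0; EF_Task 1 = 9
ES_Task 2 = 9; EF_Task 2 = 9+9 = 18
ES_Task 3 = 9; EF_Task 3 = 9+13 = 22
ES_Task 4 = 22; EF_Task 4 = 22+14 = 36
ES_Task 5 = max(EF_Task 2=18, EF_Task 4=36) = 36; EF_Task 5 = 36+5 = 41
Expected project duration μ = 41 weeks. Critical path: Task 1 → Task 3 → Task 4 → Task 5.

Variance along critical path = 7.111 + 2.778 + 2.778 + 0.111 = 12.778
σ = √12.778 = 3.575 weeks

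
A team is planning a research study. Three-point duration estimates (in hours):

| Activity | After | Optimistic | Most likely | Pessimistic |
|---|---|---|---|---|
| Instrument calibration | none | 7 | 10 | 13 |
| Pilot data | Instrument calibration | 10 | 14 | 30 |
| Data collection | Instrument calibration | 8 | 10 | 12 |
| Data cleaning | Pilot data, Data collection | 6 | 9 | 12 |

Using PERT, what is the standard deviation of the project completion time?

3.62 hours

te_Instrument calibration = (7 + 4·10 + 13)/6 = 60/6 = 10; σ²_Instrument calibration = ((13−7)/6)² = 1.000
te_Pilot data = (10 + 4·14 + 30)/6 = 96/6 = 16; σ²_Pilot data = ((30−10)/6)² = 11.111
te_Data collection = (8 + 4·10 + 12)/6 = 60/6 = 10; σ²_Data collection = ((12−8)/6)² = 0.444
te_Data cleaning = (6 + 4·9 + 12)/6 = 54/6 = 9; σ²_Data cleaning = ((12−6)/6)² = 1.000

Forward pass:
ES_Instrument calibration = 0; EF_Instrument calibration = 10
ES_Pilot data = 10; EF_Pilot data = 10+16 = 26
ES_Data collection = 10; EF_Data collection = 10+10 = 20
ES_Data cleaning = max(EF_Pilot data=26, EF_Data collection=20) = 26; EF_Data cleaning = 26+9 = 35
Expected project duration μ = 35 hours. Critical path: Instrument calibration → Pilot data → Data cleaning.

Variance along critical path = 1.000 + 11.111 + 1.000 = 13.111
σ = √13.111 = 3.621 hours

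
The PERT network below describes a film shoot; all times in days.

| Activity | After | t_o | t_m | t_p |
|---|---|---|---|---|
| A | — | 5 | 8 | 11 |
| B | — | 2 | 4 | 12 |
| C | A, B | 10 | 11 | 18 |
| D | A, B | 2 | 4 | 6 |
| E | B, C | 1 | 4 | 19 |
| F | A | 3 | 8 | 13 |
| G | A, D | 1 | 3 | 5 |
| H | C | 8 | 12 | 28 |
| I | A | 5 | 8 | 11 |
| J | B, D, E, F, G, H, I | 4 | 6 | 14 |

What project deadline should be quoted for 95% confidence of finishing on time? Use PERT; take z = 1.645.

47.7 days

te_A = (5 + 4·8 + 11)/6 = 48/6 = 8; σ²_A = ((11−5)/6)² = 1.000
te_B = (2 + 4·4 + 12)/6 = 30/6 = 5; σ²_B = ((12−2)/6)² = 2.778
te_C = (10 + 4·11 + 18)/6 = 72/6 = 12; σ²_C = ((18−10)/6)² = 1.778
te_D = (2 + 4·4 + 6)/6 = 24/6 = 4; σ²_D = ((6−2)/6)² = 0.444
te_E = (1 + 4·4 + 19)/6 = 36/6 = 6; σ²_E = ((19−1)/6)² = 9.000
te_F = (3 + 4·8 + 13)/6 = 48/6 = 8; σ²_F = ((13−3)/6)² = 2.778
te_G = (1 + 4·3 + 5)/6 = 18/6 = 3; σ²_G = ((5−1)/6)² = 0.444
te_H = (8 + 4·12 + 28)/6 = 84/6 = 14; σ²_H = ((28−8)/6)² = 11.111
te_I = (5 + 4·8 + 11)/6 = 48/6 = 8; σ²_I = ((11−5)/6)² = 1.000
te_J = (4 + 4·6 + 14)/6 = 42/6 = 7; σ²_J = ((14−4)/6)² = 2.778

Forward pass:
ES_A = 0; EF_A = 8
ES_B = 0; EF_B = 5
ES_C = max(EF_A=8, EF_B=5) = 8; EF_C = 8+12 = 20
ES_D = max(EF_A=8, EF_B=5) = 8; EF_D = 8+4 = 12
ES_E = max(EF_B=5, EF_C=20) = 20; EF_E = 20+6 = 26
ES_F = 8; EF_F = 8+8 = 16
ES_G = max(EF_A=8, EF_D=12) = 12; EF_G = 12+3 = 15
ES_H = 20; EF_H = 20+14 = 34
ES_I = 8; EF_I = 8+8 = 16
ES_J = max(EF_B=5, EF_D=12, EF_E=26, EF_F=16, EF_G=15, EF_H=34, EF_I=16) = 34; EF_J = 34+7 = 41
Expected project duration μ = 41 days. Critical path: A → C → H → J.

Variance along critical path = 1.000 + 1.778 + 11.111 + 2.778 = 16.667; σ = 4.082 days.
D = μ + z·σ = 41 + 1.645·4.082 = 47.7 days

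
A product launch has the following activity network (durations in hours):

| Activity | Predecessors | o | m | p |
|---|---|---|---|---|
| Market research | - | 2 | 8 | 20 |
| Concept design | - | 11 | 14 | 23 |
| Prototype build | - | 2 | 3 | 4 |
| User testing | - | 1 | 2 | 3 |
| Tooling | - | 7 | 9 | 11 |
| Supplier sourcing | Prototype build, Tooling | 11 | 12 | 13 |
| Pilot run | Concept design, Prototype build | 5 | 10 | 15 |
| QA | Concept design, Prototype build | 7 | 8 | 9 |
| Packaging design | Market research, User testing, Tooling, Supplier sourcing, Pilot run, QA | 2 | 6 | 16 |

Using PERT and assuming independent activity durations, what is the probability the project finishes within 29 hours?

te_Market research = (2 + 4·8 + 20)/6 = 54/6 = 9; σ²_Market research = ((20−2)/6)² = 9.000
te_Concept design = (11 + 4·14 + 23)/6 = 90/6 = 15; σ²_Concept design = ((23−11)/6)² = 4.000
te_Prototype build = (2 + 4·3 + 4)/6 = 18/6 = 3; σ²_Prototype build = ((4−2)/6)² = 0.111
te_User testing = (1 + 4·2 + 3)/6 = 12/6 = 2; σ²_User testing = ((3−1)/6)² = 0.111
te_Tooling = (7 + 4·9 + 11)/6 = 54/6 = 9; σ²_Tooling = ((11−7)/6)² = 0.444
te_Supplier sourcing = (11 + 4·12 + 13)/6 = 72/6 = 12; σ²_Supplier sourcing = ((13−11)/6)² = 0.111
te_Pilot run = (5 + 4·10 + 15)/6 = 60/6 = 10; σ²_Pilot run = ((15−5)/6)² = 2.778
te_QA = (7 + 4·8 + 9)/6 = 48/6 = 8; σ²_QA = ((9−7)/6)² = 0.111
te_Packaging design = (2 + 4·6 + 16)/6 = 42/6 = 7; σ²_Packaging design = ((16−2)/6)² = 5.444

Forward pass:
ES_Market research = 0; EF_Market research = 9
ES_Concept design = 0; EF_Concept design = 15
ES_Prototype build = 0; EF_Prototype build = 3
ES_User testing = 0; EF_User testing = 2
ES_Tooling = 0; EF_Tooling = 9
ES_Supplier sourcing = max(EF_Prototype build=3, EF_Tooling=9) = 9; EF_Supplier sourcing = 9+12 = 21
ES_Pilot run = max(EF_Concept design=15, EF_Prototype build=3) = 15; EF_Pilot run = 15+10 = 25
ES_QA = max(EF_Concept design=15, EF_Prototype build=3) = 15; EF_QA = 15+8 = 23
ES_Packaging design = max(EF_Market research=9, EF_User testing=2, EF_Tooling=9, EF_Supplier sourcing=21, EF_Pilot run=25, EF_QA=23) = 25; EF_Packaging design = 25+7 = 32
Expected project duration μ = 32 hours. Critical path: Concept design → Pilot run → Packaging design.

Variance along critical path = 4.000 + 2.778 + 5.444 = 12.222; σ = √12.222 = 3.496 hours.
Z = (29 − 32) / 3.496 = -0.858
P(T ≤ 29) = Φ(-0.858) ≈ 0.195

0.195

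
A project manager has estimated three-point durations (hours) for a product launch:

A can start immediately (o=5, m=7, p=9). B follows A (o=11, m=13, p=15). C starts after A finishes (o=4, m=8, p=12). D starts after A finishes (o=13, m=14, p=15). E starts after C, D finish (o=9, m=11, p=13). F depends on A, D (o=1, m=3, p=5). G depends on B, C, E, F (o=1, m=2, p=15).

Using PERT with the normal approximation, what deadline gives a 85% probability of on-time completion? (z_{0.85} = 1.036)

38.6 hours

te_A = (5 + 4·7 + 9)/6 = 42/6 = 7; σ²_A = ((9−5)/6)² = 0.444
te_B = (11 + 4·13 + 15)/6 = 78/6 = 13; σ²_B = ((15−11)/6)² = 0.444
te_C = (4 + 4·8 + 12)/6 = 48/6 = 8; σ²_C = ((12−4)/6)² = 1.778
te_D = (13 + 4·14 + 15)/6 = 84/6 = 14; σ²_D = ((15−13)/6)² = 0.111
te_E = (9 + 4·11 + 13)/6 = 66/6 = 11; σ²_E = ((13−9)/6)² = 0.444
te_F = (1 + 4·3 + 5)/6 = 18/6 = 3; σ²_F = ((5−1)/6)² = 0.444
te_G = (1 + 4·2 + 15)/6 = 24/6 = 4; σ²_G = ((15−1)/6)² = 5.444

Forward pass:
ES_A = 0; EF_A = 7
ES_B = 7; EF_B = 7+13 = 20
ES_C = 7; EF_C = 7+8 = 15
ES_D = 7; EF_D = 7+14 = 21
ES_E = max(EF_C=15, EF_D=21) = 21; EF_E = 21+11 = 32
ES_F = max(EF_A=7, EF_D=21) = 21; EF_F = 21+3 = 24
ES_G = max(EF_B=20, EF_C=15, EF_E=32, EF_F=24) = 32; EF_G = 32+4 = 36
Expected project duration μ = 36 hours. Critical path: A → D → E → G.

Variance along critical path = 0.444 + 0.111 + 0.444 + 5.444 = 6.444; σ = 2.539 hours.
D = μ + z·σ = 36 + 1.036·2.539 = 38.6 hours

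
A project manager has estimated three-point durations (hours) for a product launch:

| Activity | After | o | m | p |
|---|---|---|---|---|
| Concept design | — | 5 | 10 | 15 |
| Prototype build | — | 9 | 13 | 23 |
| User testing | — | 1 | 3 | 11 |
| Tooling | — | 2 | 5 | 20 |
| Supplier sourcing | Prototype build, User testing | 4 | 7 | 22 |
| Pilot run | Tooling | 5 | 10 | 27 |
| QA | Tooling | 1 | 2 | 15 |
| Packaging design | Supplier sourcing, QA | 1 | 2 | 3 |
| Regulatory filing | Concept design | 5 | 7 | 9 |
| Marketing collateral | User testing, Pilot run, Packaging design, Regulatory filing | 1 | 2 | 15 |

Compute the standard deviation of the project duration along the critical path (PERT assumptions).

4.47 hours

te_Concept design = (5 + 4·10 + 15)/6 = 60/6 = 10; σ²_Concept design = ((15−5)/6)² = 2.778
te_Prototype build = (9 + 4·13 + 23)/6 = 84/6 = 14; σ²_Prototype build = ((23−9)/6)² = 5.444
te_User testing = (1 + 4·3 + 11)/6 = 24/6 = 4; σ²_User testing = ((11−1)/6)² = 2.778
te_Tooling = (2 + 4·5 + 20)/6 = 42/6 = 7; σ²_Tooling = ((20−2)/6)² = 9.000
te_Supplier sourcing = (4 + 4·7 + 22)/6 = 54/6 = 9; σ²_Supplier sourcing = ((22−4)/6)² = 9.000
te_Pilot run = (5 + 4·10 + 27)/6 = 72/6 = 12; σ²_Pilot run = ((27−5)/6)² = 13.444
te_QA = (1 + 4·2 + 15)/6 = 24/6 = 4; σ²_QA = ((15−1)/6)² = 5.444
te_Packaging design = (1 + 4·2 + 3)/6 = 12/6 = 2; σ²_Packaging design = ((3−1)/6)² = 0.111
te_Regulatory filing = (5 + 4·7 + 9)/6 = 42/6 = 7; σ²_Regulatory filing = ((9−5)/6)² = 0.444
te_Marketing collateral = (1 + 4·2 + 15)/6 = 24/6 = 4; σ²_Marketing collateral = ((15−1)/6)² = 5.444

Forward pass:
ES_Concept design = 0; EF_Concept design = 10
ES_Prototype build = 0; EF_Prototype build = 14
ES_User testing = 0; EF_User testing = 4
ES_Tooling = 0; EF_Tooling = 7
ES_Supplier sourcing = max(EF_Prototype build=14, EF_User testing=4) = 14; EF_Supplier sourcing = 14+9 = 23
ES_Pilot run = 7; EF_Pilot run = 7+12 = 19
ES_QA = 7; EF_QA = 7+4 = 11
ES_Packaging design = max(EF_Supplier sourcing=23, EF_QA=11) = 23; EF_Packaging design = 23+2 = 25
ES_Regulatory filing = 10; EF_Regulatory filing = 10+7 = 17
ES_Marketing collateral = max(EF_User testing=4, EF_Pilot run=19, EF_Packaging design=25, EF_Regulatory filing=17) = 25; EF_Marketing collateral = 25+4 = 29
Expected project duration μ = 29 hours. Critical path: Prototype build → Supplier sourcing → Packaging design → Marketing collateral.

Variance along critical path = 5.444 + 9.000 + 0.111 + 5.444 = 20.000
σ = √20.000 = 4.472 hours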